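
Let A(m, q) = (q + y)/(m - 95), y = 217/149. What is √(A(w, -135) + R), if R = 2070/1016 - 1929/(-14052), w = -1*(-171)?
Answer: 2*√18502179940868370/421017827 ≈ 0.64616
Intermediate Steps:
y = 217/149 (y = 217*(1/149) = 217/149 ≈ 1.4564)
w = 171
A(m, q) = (217/149 + q)/(-95 + m) (A(m, q) = (q + 217/149)/(m - 95) = (217/149 + q)/(-95 + m))
R = 646823/297434 (R = 2070*(1/1016) - 1929*(-1/14052) = 1035/508 + 643/4684 = 646823/297434 ≈ 2.1747)
√(A(w, -135) + R) = √((217/149 - 135)/(-95 + 171) + 646823/297434) = √(-19898/149/76 + 646823/297434) = √((1/76)*(-19898/149) + 646823/297434) = √(-9949/5662 + 646823/297434) = √(175785240/421017827) = 2*√18502179940868370/421017827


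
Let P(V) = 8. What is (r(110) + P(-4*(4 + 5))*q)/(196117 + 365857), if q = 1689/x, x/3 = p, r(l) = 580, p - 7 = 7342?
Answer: 2133462/2064973463 ≈ 0.0010332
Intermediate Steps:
p = 7349 (p = 7 + 7342 = 7349)
x = 22047 (x = 3*7349 = 22047)
q = 563/7349 (q = 1689/22047 = 1689*(1/22047) = 563/7349 ≈ 0.076609)
(r(110) + P(-4*(4 + 5))*q)/(196117 + 365857) = (580 + 8*(563/7349))/(196117 + 365857) = (580 + 4504/7349)/561974 = (4266924/7349)*(1/561974) = 2133462/2064973463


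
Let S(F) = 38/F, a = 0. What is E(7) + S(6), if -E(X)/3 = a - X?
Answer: 82/3 ≈ 27.333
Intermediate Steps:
E(X) = 3*X (E(X) = -3*(0 - X) = -(-3)*X = 3*X)
E(7) + S(6) = 3*7 + 38/6 = 21 + 38*(1/6) = 21 + 19/3 = 82/3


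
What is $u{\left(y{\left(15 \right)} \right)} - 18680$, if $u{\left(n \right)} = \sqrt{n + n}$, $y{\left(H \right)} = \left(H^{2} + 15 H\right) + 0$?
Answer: $-18650$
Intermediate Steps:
$y{\left(H \right)} = H^{2} + 15 H$
$u{\left(n \right)} = \sqrt{2} \sqrt{n}$ ($u{\left(n \right)} = \sqrt{2 n} = \sqrt{2} \sqrt{n}$)
$u{\left(y{\left(15 \right)} \right)} - 18680 = \sqrt{2} \sqrt{15 \left(15 + 15\right)} - 18680 = \sqrt{2} \sqrt{15 \cdot 30} - 18680 = \sqrt{2} \sqrt{450} - 18680 = \sqrt{2} \cdot 15 \sqrt{2} - 18680 = 30 - 18680 = -18650$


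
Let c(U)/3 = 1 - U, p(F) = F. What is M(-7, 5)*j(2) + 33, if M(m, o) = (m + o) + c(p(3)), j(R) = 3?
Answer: 9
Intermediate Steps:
c(U) = 3 - 3*U (c(U) = 3*(1 - U) = 3 - 3*U)
M(m, o) = -6 + m + o (M(m, o) = (m + o) + (3 - 3*3) = (m + o) + (3 - 9) = (m + o) - 6 = -6 + m + o)
M(-7, 5)*j(2) + 33 = (-6 - 7 + 5)*3 + 33 = -8*3 + 33 = -24 + 33 = 9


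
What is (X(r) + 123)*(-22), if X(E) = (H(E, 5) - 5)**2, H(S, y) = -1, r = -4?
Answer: -3498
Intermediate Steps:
X(E) = 36 (X(E) = (-1 - 5)**2 = (-6)**2 = 36)
(X(r) + 123)*(-22) = (36 + 123)*(-22) = 159*(-22) = -3498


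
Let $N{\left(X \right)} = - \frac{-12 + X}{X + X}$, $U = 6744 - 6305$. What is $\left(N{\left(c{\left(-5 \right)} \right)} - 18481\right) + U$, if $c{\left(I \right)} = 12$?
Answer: $-18042$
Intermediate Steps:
$U = 439$ ($U = 6744 - 6305 = 439$)
$N{\left(X \right)} = - \frac{-12 + X}{2 X}$
$\left(N{\left(c{\left(-5 \right)} \right)} - 18481\right) + U = \left(\frac{12 - 12}{2 \cdot 12} - 18481\right) + 439 = \left(\frac{1}{2} \cdot \frac{1}{12} \left(12 - 12\right) - 18481\right) + 439 = \left(\frac{1}{2} \cdot \frac{1}{12} \cdot 0 - 18481\right) + 439 = \left(0 - 18481\right) + 439 = -18481 + 439 = -18042$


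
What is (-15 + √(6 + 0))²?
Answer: (15 - √6)² ≈ 157.52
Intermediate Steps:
(-15 + √(6 + 0))² = (-15 + √6)²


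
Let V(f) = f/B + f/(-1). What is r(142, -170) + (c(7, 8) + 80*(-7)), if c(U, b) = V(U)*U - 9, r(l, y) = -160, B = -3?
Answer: -2383/3 ≈ -794.33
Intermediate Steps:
V(f) = -4*f/3 (V(f) = f/(-3) + f/(-1) = f*(-1/3) + f*(-1) = -f/3 - f = -4*f/3)
c(U, b) = -9 - 4*U**2/3 (c(U, b) = (-4*U/3)*U - 9 = -4*U**2/3 - 9 = -9 - 4*U**2/3)
r(142, -170) + (c(7, 8) + 80*(-7)) = -160 + ((-9 - 4/3*7**2) + 80*(-7)) = -160 + ((-9 - 4/3*49) - 560) = -160 + ((-9 - 196/3) - 560) = -160 + (-223/3 - 560) = -160 - 1903/3 = -2383/3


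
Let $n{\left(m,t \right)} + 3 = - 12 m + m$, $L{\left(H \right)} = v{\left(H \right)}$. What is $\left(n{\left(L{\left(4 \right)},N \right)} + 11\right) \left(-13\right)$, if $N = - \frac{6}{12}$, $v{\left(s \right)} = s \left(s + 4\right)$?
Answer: $4472$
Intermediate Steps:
$v{\left(s \right)} = s \left(4 + s\right)$
$N = - \frac{1}{2}$ ($N = \left(-6\right) \frac{1}{12} = - \frac{1}{2} \approx -0.5$)
$L{\left(H \right)} = H \left(4 + H\right)$
$n{\left(m,t \right)} = -3 - 11 m$ ($n{\left(m,t \right)} = -3 + \left(- 12 m + m\right) = -3 - 11 m$)
$\left(n{\left(L{\left(4 \right)},N \right)} + 11\right) \left(-13\right) = \left(\left(-3 - 11 \cdot 4 \left(4 + 4\right)\right) + 11\right) \left(-13\right) = \left(\left(-3 - 11 \cdot 4 \cdot 8\right) + 11\right) \left(-13\right) = \left(\left(-3 - 352\right) + 11\right) \left(-13\right) = \left(-355 + 11\right) \left(-13\right) = \left(-344\right) \left(-13\right) = 4472$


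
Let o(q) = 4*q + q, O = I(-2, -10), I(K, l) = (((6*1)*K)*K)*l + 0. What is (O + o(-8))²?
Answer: 78400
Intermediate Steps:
I(K, l) = 6*l*K² (I(K, l) = ((6*K)*K)*l + 0 = (6*K²)*l + 0 = 6*l*K² + 0 = 6*l*K²)
O = -240 (O = 6*(-10)*(-2)² = 6*(-10)*4 = -240)
o(q) = 5*q
(O + o(-8))² = (-240 + 5*(-8))² = (-240 - 40)² = (-280)² = 78400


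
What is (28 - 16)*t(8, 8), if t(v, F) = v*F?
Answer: 768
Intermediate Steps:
t(v, F) = F*v
(28 - 16)*t(8, 8) = (28 - 16)*(8*8) = 12*64 = 768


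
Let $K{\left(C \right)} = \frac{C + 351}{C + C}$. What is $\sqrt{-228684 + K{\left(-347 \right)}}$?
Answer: $\frac{5 i \sqrt{1101424498}}{347} \approx 478.21 i$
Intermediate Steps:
$K{\left(C \right)} = \frac{351 + C}{2 C}$
$\sqrt{-228684 + K{\left(-347 \right)}} = \sqrt{-228684 + \frac{351 - 347}{2 \left(-347\right)}} = \sqrt{-228684 + \frac{1}{2} \left(- \frac{1}{347}\right) 4} = \sqrt{-228684 - \frac{2}{347}} = \sqrt{- \frac{79353350}{347}} = \frac{5 i \sqrt{1101424498}}{347}$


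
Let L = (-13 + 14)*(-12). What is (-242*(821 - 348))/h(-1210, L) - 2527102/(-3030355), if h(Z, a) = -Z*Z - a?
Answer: 2023386164203/2218353195620 ≈ 0.91211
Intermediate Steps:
L = -12 (L = 1*(-12) = -12)
h(Z, a) = -a - Z² (h(Z, a) = -Z² - a = -a - Z²)
(-242*(821 - 348))/h(-1210, L) - 2527102/(-3030355) = (-242*(821 - 348))/(-1*(-12) - 1*(-1210)²) - 2527102/(-3030355) = (-242*473)/(12 - 1*1464100) - 2527102*(-1/3030355) = -114466/(12 - 1464100) + 2527102/3030355 = -114466/(-1464088) + 2527102/3030355 = -114466*(-1/1464088) + 2527102/3030355 = 57233/732044 + 2527102/3030355 = 2023386164203/2218353195620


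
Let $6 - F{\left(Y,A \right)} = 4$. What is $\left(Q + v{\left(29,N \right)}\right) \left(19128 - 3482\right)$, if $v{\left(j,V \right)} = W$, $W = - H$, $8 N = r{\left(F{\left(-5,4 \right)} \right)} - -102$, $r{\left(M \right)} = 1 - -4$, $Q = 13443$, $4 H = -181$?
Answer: $\frac{422074319}{2} \approx 2.1104 \cdot 10^{8}$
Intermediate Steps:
$H = - \frac{181}{4}$ ($H = \frac{1}{4} \left(-181\right) = - \frac{181}{4} \approx -45.25$)
$F{\left(Y,A \right)} = 2$ ($F{\left(Y,A \right)} = 6 - 4 = 2$)
$r{\left(M \right)} = 5$ ($r{\left(M \right)} = 1 + 4 = 5$)
$N = \frac{107}{8}$ ($N = \frac{5 - -102}{8} = \frac{5 + 102}{8} = \frac{1}{8} \cdot 107 = \frac{107}{8} \approx 13.375$)
$W = \frac{181}{4}$ ($W = \left(-1\right) \left(- \frac{181}{4}\right) = \frac{181}{4} \approx 45.25$)
$v{\left(j,V \right)} = \frac{181}{4}$
$\left(Q + v{\left(29,N \right)}\right) \left(19128 - 3482\right) = \left(13443 + \frac{181}{4}\right) \left(19128 - 3482\right) = \frac{53953}{4} \cdot 15646 = \frac{422074319}{2}$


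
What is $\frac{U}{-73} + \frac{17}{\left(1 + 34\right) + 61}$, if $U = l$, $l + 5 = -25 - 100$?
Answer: $\frac{13721}{7008} \approx 1.9579$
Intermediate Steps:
$l = -130$ ($l = -5 - 125 = -130$)
$U = -130$
$\frac{U}{-73} + \frac{17}{\left(1 + 34\right) + 61} = - \frac{130}{-73} + \frac{17}{\left(1 + 34\right) + 61} = \left(-130\right) \left(- \frac{1}{73}\right) + \frac{17}{35 + 61} = \frac{130}{73} + \frac{17}{96} = \frac{13721}{7008}$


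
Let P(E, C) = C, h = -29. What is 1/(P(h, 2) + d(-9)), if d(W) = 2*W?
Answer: -1/16 ≈ -0.062500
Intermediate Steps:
1/(P(h, 2) + d(-9)) = 1/(2 + 2*(-9)) = 1/(2 - 18) = 1/(-16) = -1/16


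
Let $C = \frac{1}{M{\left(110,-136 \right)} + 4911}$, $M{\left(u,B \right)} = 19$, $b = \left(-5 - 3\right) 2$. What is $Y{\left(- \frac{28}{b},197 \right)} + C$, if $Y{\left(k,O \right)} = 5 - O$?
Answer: $- \frac{946559}{4930} \approx -192.0$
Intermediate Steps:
$b = -16$ ($b = \left(-8\right) 2 = -16$)
$C = \frac{1}{4930}$ ($C = \frac{1}{19 + 4911} = \frac{1}{4930} \approx 0.00020284$)
$Y{\left(- \frac{28}{b},197 \right)} + C = \left(5 - 197\right) + \frac{1}{4930} = -192 + \frac{1}{4930} = - \frac{946559}{4930}$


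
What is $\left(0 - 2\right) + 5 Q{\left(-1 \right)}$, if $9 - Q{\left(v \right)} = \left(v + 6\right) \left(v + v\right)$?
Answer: $93$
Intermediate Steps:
$Q{\left(v \right)} = 9 - 2 v \left(6 + v\right)$ ($Q{\left(v \right)} = 9 - \left(v + 6\right) \left(v + v\right) = 9 - \left(6 + v\right) 2 v = 9 - 2 v \left(6 + v\right)$)
$\left(0 - 2\right) + 5 Q{\left(-1 \right)} = \left(0 - 2\right) + 5 \left(9 - -12 - 2 \left(-1\right)^{2}\right) = -2 + 5 \left(9 + 12 - 2\right) = -2 + 5 \cdot 19 = -2 + 95 = 93$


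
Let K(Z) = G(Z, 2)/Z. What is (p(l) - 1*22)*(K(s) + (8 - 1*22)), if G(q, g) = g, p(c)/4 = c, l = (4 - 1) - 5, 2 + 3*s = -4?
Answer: 450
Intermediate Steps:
s = -2 (s = -⅔ + (⅓)*(-4) = -⅔ - 4/3 = -2)
l = -2 (l = 3 - 5 = -2)
p(c) = 4*c
K(Z) = 2/Z
(p(l) - 1*22)*(K(s) + (8 - 1*22)) = (4*(-2) - 1*22)*(2/(-2) + (8 - 1*22)) = (-8 - 22)*(2*(-½) + (8 - 22)) = -30*(-1 - 14) = -30*(-15) = 450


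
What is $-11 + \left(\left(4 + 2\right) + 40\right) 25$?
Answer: $1139$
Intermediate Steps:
$-11 + \left(\left(4 + 2\right) + 40\right) 25 = -11 + \left(6 + 40\right) 25 = -11 + 46 \cdot 25 = -11 + 1150 = 1139$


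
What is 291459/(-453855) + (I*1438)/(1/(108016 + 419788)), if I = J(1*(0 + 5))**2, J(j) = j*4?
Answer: 45929045946030847/151285 ≈ 3.0359e+11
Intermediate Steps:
J(j) = 4*j
I = 400 (I = (4*(1*(0 + 5)))**2 = (4*(1*5))**2 = (4*5)**2 = 20**2 = 400)
291459/(-453855) + (I*1438)/(1/(108016 + 419788)) = 291459/(-453855) + (400*1438)/(1/(108016 + 419788)) = 291459*(-1/453855) + 575200/(1/527804) = -97153/151285 + 575200/(1/527804) = -97153/151285 + 575200*527804 = -97153/151285 + 303592860800 = 45929045946030847/151285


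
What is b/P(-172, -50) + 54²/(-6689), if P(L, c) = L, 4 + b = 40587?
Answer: -271961239/1150508 ≈ -236.38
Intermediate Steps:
b = 40583 (b = -4 + 40587 = 40583)
b/P(-172, -50) + 54²/(-6689) = 40583/(-172) + 54²/(-6689) = 40583*(-1/172) + 2916*(-1/6689) = -40583/172 - 2916/6689 = -271961239/1150508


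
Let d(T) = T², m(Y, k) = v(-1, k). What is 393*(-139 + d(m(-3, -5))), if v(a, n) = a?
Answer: -54234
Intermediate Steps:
m(Y, k) = -1
393*(-139 + d(m(-3, -5))) = 393*(-139 + (-1)²) = 393*(-139 + 1) = 393*(-138) = -54234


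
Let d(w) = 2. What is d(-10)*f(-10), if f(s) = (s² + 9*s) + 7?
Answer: 34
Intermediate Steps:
f(s) = 7 + s² + 9*s
d(-10)*f(-10) = 2*(7 + (-10)² + 9*(-10)) = 2*(7 + 100 - 90) = 2*17 = 34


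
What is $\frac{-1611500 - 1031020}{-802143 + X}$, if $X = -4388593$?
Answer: $\frac{330315}{648842} \approx 0.50908$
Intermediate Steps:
$\frac{-1611500 - 1031020}{-802143 + X} = \frac{-1611500 - 1031020}{-802143 - 4388593} = - \frac{2642520}{-5190736} = \left(-2642520\right) \left(- \frac{1}{5190736}\right) = \frac{330315}{648842}$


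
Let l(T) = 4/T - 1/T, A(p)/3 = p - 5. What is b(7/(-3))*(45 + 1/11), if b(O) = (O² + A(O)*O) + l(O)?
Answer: 1734016/693 ≈ 2502.2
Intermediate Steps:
A(p) = -15 + 3*p (A(p) = 3*(p - 5) = 3*(-5 + p) = -15 + 3*p)
l(T) = 3/T
b(O) = O² + 3/O + O*(-15 + 3*O) (b(O) = (O² + (-15 + 3*O)*O) + 3/O = (O² + O*(-15 + 3*O)) + 3/O = O² + 3/O + O*(-15 + 3*O))
b(7/(-3))*(45 + 1/11) = ((3 + (7/(-3))²*(-15 + 4*(7/(-3))))/((7/(-3))))*(45 + 1/11) = ((3 + (7*(-⅓))²*(-15 + 4*(7*(-⅓))))/((7*(-⅓))))*(45 + 1/11) = ((3 + (-7/3)²*(-15 + 4*(-7/3)))/(-7/3))*(496/11) = -3*(3 + 49*(-15 - 28/3)/9)/7*(496/11) = -3*(3 + (49/9)*(-73/3))/7*(496/11) = -3*(3 - 3577/27)/7*(496/11) = -3/7*(-3496/27)*(496/11) = (3496/63)*(496/11) = 1734016/693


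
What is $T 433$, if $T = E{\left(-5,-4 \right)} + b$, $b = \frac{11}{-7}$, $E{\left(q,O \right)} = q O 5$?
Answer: $\frac{298337}{7} \approx 42620.0$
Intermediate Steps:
$E{\left(q,O \right)} = 5 O q$ ($E{\left(q,O \right)} = O q 5 = 5 O q$)
$b = - \frac{11}{7}$ ($b = 11 \left(- \frac{1}{7}\right) = - \frac{11}{7} \approx -1.5714$)
$T = \frac{689}{7}$ ($T = 5 \left(-4\right) \left(-5\right) - \frac{11}{7} = 100 - \frac{11}{7} = \frac{689}{7} \approx 98.429$)
$T 433 = \frac{689}{7} \cdot 433 = \frac{298337}{7}$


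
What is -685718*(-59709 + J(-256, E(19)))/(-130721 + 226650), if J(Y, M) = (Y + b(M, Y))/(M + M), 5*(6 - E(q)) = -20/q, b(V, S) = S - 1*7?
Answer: 4834718187915/11319622 ≈ 4.2711e+5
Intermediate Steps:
b(V, S) = -7 + S (b(V, S) = S - 7 = -7 + S)
E(q) = 6 + 4/q (E(q) = 6 - (-4)/q = 6 + 4/q)
J(Y, M) = (-7 + 2*Y)/(2*M) (J(Y, M) = (Y + (-7 + Y))/(M + M) = (-7 + 2*Y)/((2*M)) = (-7 + 2*Y)*(1/(2*M)) = (-7 + 2*Y)/(2*M))
-685718*(-59709 + J(-256, E(19)))/(-130721 + 226650) = -685718*(-59709 + (-7/2 - 256)/(6 + 4/19))/(-130721 + 226650) = -(-40943536062/95929 - 177943821/(95929*(6 + 4*(1/19)))) = -(-40943536062/95929 - 177943821/(95929*(6 + 4/19))) = -685718/(95929/(-59709 - 519/2/(118/19))) = -685718/(95929/(-59709 + (19/118)*(-519/2))) = -685718/(95929/(-59709 - 9861/236)) = -685718/(95929/(-14101185/236)) = -685718/(95929*(-236/14101185)) = -685718/(-22639244/14101185) = -685718*(-14101185/22639244) = 4834718187915/11319622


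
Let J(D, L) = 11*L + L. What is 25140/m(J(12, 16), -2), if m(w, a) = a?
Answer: -12570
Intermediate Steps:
J(D, L) = 12*L
25140/m(J(12, 16), -2) = 25140/(-2) = 25140*(-1/2) = -12570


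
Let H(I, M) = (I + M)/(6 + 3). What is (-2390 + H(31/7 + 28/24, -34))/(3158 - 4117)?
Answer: 904613/362502 ≈ 2.4955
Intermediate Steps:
H(I, M) = I/9 + M/9 (H(I, M) = (I + M)/9 = (I + M)*(⅑) = I/9 + M/9)
(-2390 + H(31/7 + 28/24, -34))/(3158 - 4117) = (-2390 + ((31/7 + 28/24)/9 + (⅑)*(-34)))/(3158 - 4117) = (-2390 + ((31*(⅐) + 28*(1/24))/9 - 34/9))/(-959) = (-2390 + ((31/7 + 7/6)/9 - 34/9))*(-1/959) = (-2390 + ((⅑)*(235/42) - 34/9))*(-1/959) = (-2390 + (235/378 - 34/9))*(-1/959) = (-2390 - 1193/378)*(-1/959) = -904613/378*(-1/959) = 904613/362502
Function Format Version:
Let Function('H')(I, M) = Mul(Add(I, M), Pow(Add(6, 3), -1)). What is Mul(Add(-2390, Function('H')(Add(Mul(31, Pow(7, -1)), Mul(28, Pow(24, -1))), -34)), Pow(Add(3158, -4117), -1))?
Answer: Rational(904613, 362502) ≈ 2.4955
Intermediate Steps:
Function('H')(I, M) = Add(Mul(Rational(1, 9), I), Mul(Rational(1, 9), M)) (Function('H')(I, M) = Mul(Add(I, M), Pow(9, -1)) = Mul(Add(I, M), Rational(1, 9)) = Add(Mul(Rational(1, 9), I), Mul(Rational(1, 9), M)))
Mul(Add(-2390, Function('H')(Add(Mul(31, Pow(7, -1)), Mul(28, Pow(24, -1))), -34)), Pow(Add(3158, -4117), -1)) = Mul(Add(-2390, Add(Mul(Rational(1, 9), Add(Mul(31, Pow(7, -1)), Mul(28, Pow(24, -1)))), Mul(Rational(1, 9), -34))), Pow(Add(3158, -4117), -1)) = Mul(Add(-2390, Add(Mul(Rational(1, 9), Add(Mul(31, Rational(1, 7)), Mul(28, Rational(1, 24)))), Rational(-34, 9))), Pow(-959, -1)) = Mul(Add(-2390, Add(Mul(Rational(1, 9), Add(Rational(31, 7), Rational(7, 6))), Rational(-34, 9))), Rational(-1, 959)) = Mul(Add(-2390, Add(Mul(Rational(1, 9), Rational(235, 42)), Rational(-34, 9))), Rational(-1, 959)) = Mul(Add(-2390, Add(Rational(235, 378), Rational(-34, 9))), Rational(-1, 959)) = Mul(Add(-2390, Rational(-1193, 378)), Rational(-1, 959)) = Mul(Rational(-904613, 378), Rational(-1, 959)) = Rational(904613, 362502)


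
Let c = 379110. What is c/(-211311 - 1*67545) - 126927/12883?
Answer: -6713071607/598750308 ≈ -11.212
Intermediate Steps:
c/(-211311 - 1*67545) - 126927/12883 = 379110/(-211311 - 1*67545) - 126927/12883 = 379110/(-211311 - 67545) - 126927*1/12883 = 379110/(-278856) - 126927/12883 = 379110*(-1/278856) - 126927/12883 = -63185/46476 - 126927/12883 = -6713071607/598750308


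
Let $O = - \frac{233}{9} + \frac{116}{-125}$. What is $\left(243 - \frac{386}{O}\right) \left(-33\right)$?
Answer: $- \frac{256255461}{30169} \approx -8494.0$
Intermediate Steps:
$O = - \frac{30169}{1125}$ ($O = \left(-233\right) \frac{1}{9} + 116 \left(- \frac{1}{125}\right) = - \frac{233}{9} - \frac{116}{125} = - \frac{30169}{1125} \approx -26.817$)
$\left(243 - \frac{386}{O}\right) \left(-33\right) = \left(243 - \frac{386}{- \frac{30169}{1125}}\right) \left(-33\right) = \left(243 - - \frac{434250}{30169}\right) \left(-33\right) = \left(243 + \frac{434250}{30169}\right) \left(-33\right) = \frac{7765317}{30169} \left(-33\right) = - \frac{256255461}{30169}$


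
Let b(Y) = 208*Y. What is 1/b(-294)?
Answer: -1/61152 ≈ -1.6353e-5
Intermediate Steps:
1/b(-294) = 1/(208*(-294)) = 1/(-61152) = -1/61152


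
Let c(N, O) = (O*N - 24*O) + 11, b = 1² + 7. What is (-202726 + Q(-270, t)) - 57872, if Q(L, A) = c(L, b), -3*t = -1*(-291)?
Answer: -262939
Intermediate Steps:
t = -97 (t = -(-1)*(-291)/3 = -⅓*291 = -97)
b = 8 (b = 1 + 7 = 8)
c(N, O) = 11 - 24*O + N*O (c(N, O) = (N*O - 24*O) + 11 = (-24*O + N*O) + 11 = 11 - 24*O + N*O)
Q(L, A) = -181 + 8*L (Q(L, A) = 11 - 24*8 + L*8 = 11 - 192 + 8*L = -181 + 8*L)
(-202726 + Q(-270, t)) - 57872 = (-202726 + (-181 + 8*(-270))) - 57872 = (-202726 + (-181 - 2160)) - 57872 = (-202726 - 2341) - 57872 = -205067 - 57872 = -262939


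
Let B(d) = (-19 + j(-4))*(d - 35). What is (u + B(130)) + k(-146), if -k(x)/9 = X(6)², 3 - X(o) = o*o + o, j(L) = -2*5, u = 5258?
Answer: -11186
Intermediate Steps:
j(L) = -10
X(o) = 3 - o - o² (X(o) = 3 - (o*o + o) = 3 - (o² + o) = 3 - (o + o²) = 3 + (-o - o²) = 3 - o - o²)
B(d) = 1015 - 29*d (B(d) = (-19 - 10)*(d - 35) = -29*(-35 + d) = 1015 - 29*d)
k(x) = -13689 (k(x) = -9*(3 - 1*6 - 1*6²)² = -9*(3 - 6 - 1*36)² = -9*(3 - 6 - 36)² = -9*(-39)² = -9*1521 = -13689)
(u + B(130)) + k(-146) = (5258 + (1015 - 29*130)) - 13689 = (5258 + (1015 - 3770)) - 13689 = (5258 - 2755) - 13689 = 2503 - 13689 = -11186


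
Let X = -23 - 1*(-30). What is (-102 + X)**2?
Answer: 9025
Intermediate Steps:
X = 7 (X = -23 + 30 = 7)
(-102 + X)**2 = (-102 + 7)**2 = (-95)**2 = 9025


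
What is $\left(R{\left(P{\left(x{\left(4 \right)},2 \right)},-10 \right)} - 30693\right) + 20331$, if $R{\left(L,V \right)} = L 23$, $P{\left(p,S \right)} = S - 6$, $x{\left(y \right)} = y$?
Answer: $-10454$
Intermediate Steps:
$P{\left(p,S \right)} = -6 + S$
$R{\left(L,V \right)} = 23 L$
$\left(R{\left(P{\left(x{\left(4 \right)},2 \right)},-10 \right)} - 30693\right) + 20331 = \left(23 \left(-6 + 2\right) - 30693\right) + 20331 = \left(23 \left(-4\right) - 30693\right) + 20331 = \left(-92 - 30693\right) + 20331 = -30785 + 20331 = -10454$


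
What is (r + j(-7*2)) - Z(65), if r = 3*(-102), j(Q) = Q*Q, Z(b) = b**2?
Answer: -4335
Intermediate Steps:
j(Q) = Q**2
r = -306
(r + j(-7*2)) - Z(65) = (-306 + (-7*2)**2) - 1*65**2 = (-306 + (-14)**2) - 1*4225 = (-306 + 196) - 4225 = -110 - 4225 = -4335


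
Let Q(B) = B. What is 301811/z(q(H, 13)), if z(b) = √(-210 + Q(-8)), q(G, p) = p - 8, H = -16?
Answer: -301811*I*√218/218 ≈ -20441.0*I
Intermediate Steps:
q(G, p) = -8 + p
z(b) = I*√218 (z(b) = √(-210 - 8) = √(-218) = I*√218)
301811/z(q(H, 13)) = 301811/((I*√218)) = 301811*(-I*√218/218) = -301811*I*√218/218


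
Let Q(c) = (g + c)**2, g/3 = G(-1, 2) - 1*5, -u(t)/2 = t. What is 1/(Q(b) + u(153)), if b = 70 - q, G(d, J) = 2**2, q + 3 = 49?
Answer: 1/135 ≈ 0.0074074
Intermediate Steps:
u(t) = -2*t
q = 46 (q = -3 + 49 = 46)
G(d, J) = 4
g = -3 (g = 3*(4 - 1*5) = 3*(4 - 5) = 3*(-1) = -3)
b = 24 (b = 70 - 1*46 = 70 - 46 = 24)
Q(c) = (-3 + c)**2
1/(Q(b) + u(153)) = 1/((-3 + 24)**2 - 2*153) = 1/(21**2 - 306) = 1/(441 - 306) = 1/135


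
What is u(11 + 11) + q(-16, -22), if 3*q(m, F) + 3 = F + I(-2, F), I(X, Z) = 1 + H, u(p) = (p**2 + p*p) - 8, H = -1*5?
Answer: 2851/3 ≈ 950.33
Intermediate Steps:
H = -5
u(p) = -8 + 2*p**2 (u(p) = (p**2 + p**2) - 8 = 2*p**2 - 8 = -8 + 2*p**2)
I(X, Z) = -4 (I(X, Z) = 1 - 5 = -4)
q(m, F) = -7/3 + F/3 (q(m, F) = -1 + (F - 4)/3 = -1 + (-4 + F)/3 = -1 + (-4/3 + F/3) = -7/3 + F/3)
u(11 + 11) + q(-16, -22) = (-8 + 2*(11 + 11)**2) + (-7/3 + (1/3)*(-22)) = (-8 + 2*22**2) + (-7/3 - 22/3) = (-8 + 2*484) - 29/3 = (-8 + 968) - 29/3 = 960 - 29/3 = 2851/3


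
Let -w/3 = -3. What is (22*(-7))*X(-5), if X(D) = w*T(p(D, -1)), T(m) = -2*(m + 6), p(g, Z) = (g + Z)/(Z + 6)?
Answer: 66528/5 ≈ 13306.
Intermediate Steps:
p(g, Z) = (Z + g)/(6 + Z)
w = 9 (w = -3*(-3) = 9)
T(m) = -12 - 2*m (T(m) = -2*(6 + m) = -12 - 2*m)
X(D) = -522/5 - 18*D/5 (X(D) = 9*(-12 - 2*(-1 + D)/(6 - 1)) = 9*(-12 - 2*(-1 + D)/5) = 9*(-12 - 2*(-⅕ + D/5)) = 9*(-12 + (⅖ - 2*D/5)) = 9*(-58/5 - 2*D/5) = -522/5 - 18*D/5)
(22*(-7))*X(-5) = (22*(-7))*(-522/5 - 18/5*(-5)) = -154*(-522/5 + 18) = -154*(-432/5) = 66528/5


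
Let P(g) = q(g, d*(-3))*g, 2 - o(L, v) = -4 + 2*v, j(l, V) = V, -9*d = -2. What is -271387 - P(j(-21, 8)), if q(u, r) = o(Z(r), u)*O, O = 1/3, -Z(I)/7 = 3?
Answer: -814081/3 ≈ -2.7136e+5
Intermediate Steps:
d = 2/9 (d = -1/9*(-2) = 2/9 ≈ 0.22222)
Z(I) = -21 (Z(I) = -7*3 = -21)
O = 1/3 ≈ 0.33333
o(L, v) = 6 - 2*v (o(L, v) = 2 - (-4 + 2*v) = 2 + (4 - 2*v) = 6 - 2*v)
q(u, r) = 2 - 2*u/3 (q(u, r) = (6 - 2*u)*(1/3) = 2 - 2*u/3)
P(g) = g*(2 - 2*g/3) (P(g) = (2 - 2*g/3)*g = g*(2 - 2*g/3))
-271387 - P(j(-21, 8)) = -271387 - 2*8*(3 - 1*8)/3 = -271387 - 2*8*(3 - 8)/3 = -271387 - 2*8*(-5)/3 = -271387 - 1*(-80/3) = -271387 + 80/3 = -814081/3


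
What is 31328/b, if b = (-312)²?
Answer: 979/3042 ≈ 0.32183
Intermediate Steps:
b = 97344
31328/b = 31328/97344 = 31328*(1/97344) = 979/3042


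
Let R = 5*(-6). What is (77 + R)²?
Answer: 2209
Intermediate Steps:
R = -30
(77 + R)² = (77 - 30)² = 47² = 2209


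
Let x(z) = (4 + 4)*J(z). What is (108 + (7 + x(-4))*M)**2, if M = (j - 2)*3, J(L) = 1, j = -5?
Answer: 42849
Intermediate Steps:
x(z) = 8 (x(z) = (4 + 4)*1 = 8*1 = 8)
M = -21 (M = (-5 - 2)*3 = -7*3 = -21)
(108 + (7 + x(-4))*M)**2 = (108 + (7 + 8)*(-21))**2 = (108 + 15*(-21))**2 = (108 - 315)**2 = (-207)**2 = 42849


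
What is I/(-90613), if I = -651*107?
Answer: 2247/2923 ≈ 0.76873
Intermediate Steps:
I = -69657
I/(-90613) = -69657/(-90613) = -69657*(-1/90613) = 2247/2923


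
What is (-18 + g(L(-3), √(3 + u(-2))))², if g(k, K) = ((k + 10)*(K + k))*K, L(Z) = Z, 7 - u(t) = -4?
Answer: 12574 - 3360*√14 ≈ 2.0312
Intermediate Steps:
u(t) = 11 (u(t) = 7 - 1*(-4) = 7 + 4 = 11)
g(k, K) = K*(10 + k)*(K + k) (g(k, K) = ((10 + k)*(K + k))*K = K*(10 + k)*(K + k))
(-18 + g(L(-3), √(3 + u(-2))))² = (-18 + √(3 + 11)*((-3)² + 10*√(3 + 11) + 10*(-3) + √(3 + 11)*(-3)))² = (-18 + √14*(9 + 10*√14 - 30 + √14*(-3)))² = (-18 + √14*(9 + 10*√14 - 30 - 3*√14))² = (-18 + √14*(-21 + 7*√14))²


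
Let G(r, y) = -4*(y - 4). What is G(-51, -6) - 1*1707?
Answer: -1667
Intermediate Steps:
G(r, y) = 16 - 4*y (G(r, y) = -4*(-4 + y) = 16 - 4*y)
G(-51, -6) - 1*1707 = (16 - 4*(-6)) - 1*1707 = (16 + 24) - 1707 = 40 - 1707 = -1667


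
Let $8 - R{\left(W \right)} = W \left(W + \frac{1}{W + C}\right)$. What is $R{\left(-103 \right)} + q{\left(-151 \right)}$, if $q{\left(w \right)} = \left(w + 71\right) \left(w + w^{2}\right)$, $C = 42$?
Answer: $- \frac{111178764}{61} \approx -1.8226 \cdot 10^{6}$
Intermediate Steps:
$R{\left(W \right)} = 8 - W \left(W + \frac{1}{42 + W}\right)$ ($R{\left(W \right)} = 8 - W \left(W + \frac{1}{W + 42}\right) = 8 - W \left(W + \frac{1}{42 + W}\right)$)
$q{\left(w \right)} = \left(71 + w\right) \left(w + w^{2}\right)$
$R{\left(-103 \right)} + q{\left(-151 \right)} = \frac{336 - \left(-103\right)^{3} - 42 \left(-103\right)^{2} + 7 \left(-103\right)}{42 - 103} - 151 \left(71 + \left(-151\right)^{2} + 72 \left(-151\right)\right) = \frac{336 - -1092727 - 445578 - 721}{-61} - 151 \left(71 + 22801 - 10872\right) = - \frac{336 + 1092727 - 445578 - 721}{61} - 1812000 = \left(- \frac{1}{61}\right) 646764 - 1812000 = - \frac{646764}{61} - 1812000 = - \frac{111178764}{61}$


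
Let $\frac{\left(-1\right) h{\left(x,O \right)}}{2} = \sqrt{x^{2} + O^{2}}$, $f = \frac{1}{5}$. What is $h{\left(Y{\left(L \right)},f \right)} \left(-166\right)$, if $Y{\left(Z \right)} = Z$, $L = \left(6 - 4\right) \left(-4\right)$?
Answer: $\frac{332 \sqrt{1601}}{5} \approx 2656.8$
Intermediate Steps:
$L = -8$ ($L = 2 \left(-4\right) = -8$)
$f = \frac{1}{5} \approx 0.2$
$h{\left(x,O \right)} = - 2 \sqrt{O^{2} + x^{2}}$ ($h{\left(x,O \right)} = - 2 \sqrt{x^{2} + O^{2}} = - 2 \sqrt{O^{2} + x^{2}}$)
$h{\left(Y{\left(L \right)},f \right)} \left(-166\right) = - 2 \sqrt{\left(\frac{1}{5}\right)^{2} + \left(-8\right)^{2}} \left(-166\right) = - 2 \sqrt{\frac{1}{25} + 64} \left(-166\right) = - 2 \sqrt{\frac{1601}{25}} \left(-166\right) = - 2 \frac{\sqrt{1601}}{5} \left(-166\right) = - \frac{2 \sqrt{1601}}{5} \left(-166\right) = \frac{332 \sqrt{1601}}{5}$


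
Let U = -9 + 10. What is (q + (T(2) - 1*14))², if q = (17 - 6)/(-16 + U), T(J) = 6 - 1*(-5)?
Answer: 3136/225 ≈ 13.938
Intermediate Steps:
T(J) = 11 (T(J) = 6 + 5 = 11)
U = 1
q = -11/15 (q = (17 - 6)/(-16 + 1) = 11/(-15) = 11*(-1/15) = -11/15 ≈ -0.73333)
(q + (T(2) - 1*14))² = (-11/15 + (11 - 1*14))² = (-11/15 + (11 - 14))² = (-11/15 - 3)² = (-56/15)² = 3136/225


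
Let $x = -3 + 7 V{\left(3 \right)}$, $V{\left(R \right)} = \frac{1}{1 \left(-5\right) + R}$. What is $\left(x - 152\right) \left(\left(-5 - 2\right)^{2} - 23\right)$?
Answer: $-4121$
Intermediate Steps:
$V{\left(R \right)} = \frac{1}{-5 + R}$
$x = - \frac{13}{2}$ ($x = -3 + \frac{7}{-5 + 3} = -3 + \frac{7}{-2} = -3 + 7 \left(- \frac{1}{2}\right) = -3 - \frac{7}{2} = - \frac{13}{2} \approx -6.5$)
$\left(x - 152\right) \left(\left(-5 - 2\right)^{2} - 23\right) = \left(- \frac{13}{2} - 152\right) \left(\left(-5 - 2\right)^{2} - 23\right) = - \frac{317 \left(\left(-7\right)^{2} - 23\right)}{2} = - \frac{317 \left(49 - 23\right)}{2} = \left(- \frac{317}{2}\right) 26 = -4121$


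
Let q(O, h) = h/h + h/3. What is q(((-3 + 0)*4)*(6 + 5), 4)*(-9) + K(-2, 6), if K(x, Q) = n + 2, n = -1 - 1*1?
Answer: -21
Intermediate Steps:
n = -2 (n = -1 - 1 = -2)
q(O, h) = 1 + h/3 (q(O, h) = 1 + h*(1/3) = 1 + h/3)
K(x, Q) = 0 (K(x, Q) = -2 + 2 = 0)
q(((-3 + 0)*4)*(6 + 5), 4)*(-9) + K(-2, 6) = (1 + (1/3)*4)*(-9) + 0 = (1 + 4/3)*(-9) + 0 = (7/3)*(-9) + 0 = -21 + 0 = -21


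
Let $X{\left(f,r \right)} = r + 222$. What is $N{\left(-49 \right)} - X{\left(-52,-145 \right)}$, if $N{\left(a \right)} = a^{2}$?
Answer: $2324$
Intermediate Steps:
$X{\left(f,r \right)} = 222 + r$
$N{\left(-49 \right)} - X{\left(-52,-145 \right)} = \left(-49\right)^{2} - \left(222 - 145\right) = 2401 - 77 = 2324$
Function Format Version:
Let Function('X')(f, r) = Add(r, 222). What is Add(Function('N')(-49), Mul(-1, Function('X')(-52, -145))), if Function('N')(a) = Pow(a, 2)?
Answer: 2324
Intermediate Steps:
Function('X')(f, r) = Add(222, r)
Add(Function('N')(-49), Mul(-1, Function('X')(-52, -145))) = Add(Pow(-49, 2), Mul(-1, Add(222, -145))) = Add(2401, Mul(-1, 77)) = Add(2401, -77) = 2324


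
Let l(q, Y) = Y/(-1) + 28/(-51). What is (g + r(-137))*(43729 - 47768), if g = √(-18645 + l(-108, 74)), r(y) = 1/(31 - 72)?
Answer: 4039/41 - 4039*I*√48689547/51 ≈ 98.512 - 5.5261e+5*I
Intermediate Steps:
r(y) = -1/41 (r(y) = 1/(-41) = -1/41)
l(q, Y) = -28/51 - Y (l(q, Y) = Y*(-1) + 28*(-1/51) = -Y - 28/51 = -28/51 - Y)
g = I*√48689547/51 (g = √(-18645 + (-28/51 - 1*74)) = √(-18645 + (-28/51 - 74)) = √(-18645 - 3802/51) = √(-954697/51) = I*√48689547/51 ≈ 136.82*I)
(g + r(-137))*(43729 - 47768) = (I*√48689547/51 - 1/41)*(43729 - 47768) = (-1/41 + I*√48689547/51)*(-4039) = 4039/41 - 4039*I*√48689547/51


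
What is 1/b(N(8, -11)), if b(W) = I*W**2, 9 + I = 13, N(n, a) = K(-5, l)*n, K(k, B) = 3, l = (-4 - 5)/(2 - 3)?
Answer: 1/2304 ≈ 0.00043403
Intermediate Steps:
l = 9 (l = -9/(-1) = -9*(-1) = 9)
N(n, a) = 3*n
I = 4 (I = -9 + 13 = 4)
b(W) = 4*W**2
1/b(N(8, -11)) = 1/(4*(3*8)**2) = 1/(4*24**2) = 1/(4*576) = 1/2304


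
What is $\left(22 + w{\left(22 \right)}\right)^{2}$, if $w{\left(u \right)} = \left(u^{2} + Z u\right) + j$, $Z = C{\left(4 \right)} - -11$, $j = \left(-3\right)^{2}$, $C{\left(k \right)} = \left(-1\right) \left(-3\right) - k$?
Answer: $540225$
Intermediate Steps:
$C{\left(k \right)} = 3 - k$
$j = 9$
$Z = 10$ ($Z = \left(3 - 4\right) - -11 = \left(3 - 4\right) + 11 = -1 + 11 = 10$)
$w{\left(u \right)} = 9 + u^{2} + 10 u$ ($w{\left(u \right)} = \left(u^{2} + 10 u\right) + 9 = 9 + u^{2} + 10 u$)
$\left(22 + w{\left(22 \right)}\right)^{2} = \left(22 + \left(9 + 22^{2} + 10 \cdot 22\right)\right)^{2} = \left(22 + \left(9 + 484 + 220\right)\right)^{2} = \left(22 + 713\right)^{2} = 735^{2} = 540225$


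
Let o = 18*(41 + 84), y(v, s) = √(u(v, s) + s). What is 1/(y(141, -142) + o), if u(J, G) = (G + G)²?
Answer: 125/276777 - √994/553554 ≈ 0.00039467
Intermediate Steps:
u(J, G) = 4*G² (u(J, G) = (2*G)² = 4*G²)
y(v, s) = √(s + 4*s²) (y(v, s) = √(4*s² + s) = √(s + 4*s²))
o = 2250 (o = 18*125 = 2250)
1/(y(141, -142) + o) = 1/(√(-142*(1 + 4*(-142))) + 2250) = 1/(√(-142*(1 - 568)) + 2250) = 1/(√(-142*(-567)) + 2250) = 1/(√80514 + 2250) = 1/(9*√994 + 2250) = 1/(2250 + 9*√994)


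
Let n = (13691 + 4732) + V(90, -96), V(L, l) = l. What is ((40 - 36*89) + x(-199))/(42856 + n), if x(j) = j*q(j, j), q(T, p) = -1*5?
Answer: -2169/61183 ≈ -0.035451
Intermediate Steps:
q(T, p) = -5
n = 18327 (n = (13691 + 4732) - 96 = 18423 - 96 = 18327)
x(j) = -5*j (x(j) = j*(-5) = -5*j)
((40 - 36*89) + x(-199))/(42856 + n) = ((40 - 36*89) - 5*(-199))/(42856 + 18327) = ((40 - 3204) + 995)/61183 = (-3164 + 995)*(1/61183) = -2169*1/61183 = -2169/61183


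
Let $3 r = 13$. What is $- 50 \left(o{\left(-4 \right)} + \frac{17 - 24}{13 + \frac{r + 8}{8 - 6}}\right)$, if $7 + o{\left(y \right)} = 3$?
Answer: $\frac{5020}{23} \approx 218.26$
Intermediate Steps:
$r = \frac{13}{3}$ ($r = \frac{1}{3} \cdot 13 = \frac{13}{3} \approx 4.3333$)
$o{\left(y \right)} = -4$ ($o{\left(y \right)} = -7 + 3 = -4$)
$- 50 \left(o{\left(-4 \right)} + \frac{17 - 24}{13 + \frac{r + 8}{8 - 6}}\right) = - 50 \left(-4 + \frac{17 - 24}{13 + \frac{\frac{13}{3} + 8}{8 - 6}}\right) = - 50 \left(-4 - \frac{7}{13 + \frac{37}{3 \cdot 2}}\right) = - 50 \left(-4 - \frac{7}{13 + \frac{37}{3} \cdot \frac{1}{2}}\right) = - 50 \left(-4 - \frac{7}{13 + \frac{37}{6}}\right) = - 50 \left(-4 - \frac{7}{\frac{115}{6}}\right) = - 50 \left(-4 - \frac{42}{115}\right) = \left(-50\right) \left(- \frac{502}{115}\right) = \frac{5020}{23}$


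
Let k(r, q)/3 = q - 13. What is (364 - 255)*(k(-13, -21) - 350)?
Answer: -49268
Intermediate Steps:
k(r, q) = -39 + 3*q (k(r, q) = 3*(q - 13) = 3*(-13 + q) = -39 + 3*q)
(364 - 255)*(k(-13, -21) - 350) = (364 - 255)*((-39 + 3*(-21)) - 350) = 109*((-39 - 63) - 350) = 109*(-102 - 350) = 109*(-452) = -49268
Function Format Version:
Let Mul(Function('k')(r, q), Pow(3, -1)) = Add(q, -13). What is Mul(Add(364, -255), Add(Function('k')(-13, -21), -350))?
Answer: -49268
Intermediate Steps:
Function('k')(r, q) = Add(-39, Mul(3, q)) (Function('k')(r, q) = Mul(3, Add(q, -13)) = Mul(3, Add(-13, q)) = Add(-39, Mul(3, q)))
Mul(Add(364, -255), Add(Function('k')(-13, -21), -350)) = Mul(Add(364, -255), Add(Add(-39, Mul(3, -21)), -350)) = Mul(109, Add(Add(-39, -63), -350)) = Mul(109, Add(-102, -350)) = Mul(109, -452) = -49268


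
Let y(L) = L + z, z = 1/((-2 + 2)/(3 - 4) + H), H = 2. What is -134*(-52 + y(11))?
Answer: 5427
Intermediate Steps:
z = ½ (z = 1/((-2 + 2)/(3 - 4) + 2) = 1/(0/(-1) + 2) = 1/(0*(-1) + 2) = 1/(0 + 2) = 1/2 = ½ ≈ 0.50000)
y(L) = ½ + L (y(L) = L + ½ = ½ + L)
-134*(-52 + y(11)) = -134*(-52 + (½ + 11)) = -134*(-52 + 23/2) = -134*(-81/2) = 5427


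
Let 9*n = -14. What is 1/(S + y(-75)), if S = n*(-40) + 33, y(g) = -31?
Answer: 9/578 ≈ 0.015571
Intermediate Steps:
n = -14/9 (n = (⅑)*(-14) = -14/9 ≈ -1.5556)
S = 857/9 (S = -14/9*(-40) + 33 = 560/9 + 33 = 857/9 ≈ 95.222)
1/(S + y(-75)) = 1/(857/9 - 31) = 1/(578/9) = 9/578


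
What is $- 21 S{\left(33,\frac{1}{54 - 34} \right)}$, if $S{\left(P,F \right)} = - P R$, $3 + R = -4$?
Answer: $-4851$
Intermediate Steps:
$R = -7$ ($R = -3 - 4 = -7$)
$S{\left(P,F \right)} = 7 P$ ($S{\left(P,F \right)} = - P \left(-7\right) = 7 P$)
$- 21 S{\left(33,\frac{1}{54 - 34} \right)} = - 21 \cdot 7 \cdot 33 = \left(-21\right) 231 = -4851$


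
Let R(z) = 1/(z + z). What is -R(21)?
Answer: -1/42 ≈ -0.023810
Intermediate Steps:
R(z) = 1/(2*z)
-R(21) = -1/(2*21) = -1*1/42 = -1/42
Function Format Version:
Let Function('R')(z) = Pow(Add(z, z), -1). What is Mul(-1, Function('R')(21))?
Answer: Rational(-1, 42) ≈ -0.023810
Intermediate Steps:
Function('R')(z) = Mul(Rational(1, 2), Pow(z, -1)) (Function('R')(z) = Pow(Mul(2, z), -1) = Mul(Rational(1, 2), Pow(z, -1)))
Mul(-1, Function('R')(21)) = Mul(-1, Mul(Rational(1, 2), Pow(21, -1))) = Mul(-1, Mul(Rational(1, 2), Rational(1, 21))) = Mul(-1, Rational(1, 42)) = Rational(-1, 42)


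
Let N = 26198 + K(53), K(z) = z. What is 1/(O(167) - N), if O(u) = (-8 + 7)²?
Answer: -1/26250 ≈ -3.8095e-5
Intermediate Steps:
O(u) = 1 (O(u) = (-1)² = 1)
N = 26251 (N = 26198 + 53 = 26251)
1/(O(167) - N) = 1/(1 - 1*26251) = 1/(1 - 26251) = 1/(-26250) = -1/26250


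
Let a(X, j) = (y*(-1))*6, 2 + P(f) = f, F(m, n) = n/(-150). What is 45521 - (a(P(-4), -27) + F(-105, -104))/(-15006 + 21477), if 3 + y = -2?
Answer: 22092477023/485325 ≈ 45521.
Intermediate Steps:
y = -5 (y = -3 - 2 = -5)
F(m, n) = -n/150 (F(m, n) = n*(-1/150) = -n/150)
P(f) = -2 + f
a(X, j) = 30 (a(X, j) = -5*(-1)*6 = 5*6 = 30)
45521 - (a(P(-4), -27) + F(-105, -104))/(-15006 + 21477) = 45521 - (30 - 1/150*(-104))/(-15006 + 21477) = 45521 - (30 + 52/75)/6471 = 45521 - 2302/(75*6471) = 45521 - 1*2302/485325 = 45521 - 2302/485325 = 22092477023/485325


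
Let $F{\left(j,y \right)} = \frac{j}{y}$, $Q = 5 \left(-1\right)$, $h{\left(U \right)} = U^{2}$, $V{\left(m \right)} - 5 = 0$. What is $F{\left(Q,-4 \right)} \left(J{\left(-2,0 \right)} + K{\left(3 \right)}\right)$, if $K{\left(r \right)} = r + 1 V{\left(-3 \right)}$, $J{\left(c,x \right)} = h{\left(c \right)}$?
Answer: $15$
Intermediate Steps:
$V{\left(m \right)} = 5$ ($V{\left(m \right)} = 5 + 0 = 5$)
$Q = -5$
$J{\left(c,x \right)} = c^{2}$
$K{\left(r \right)} = 5 + r$ ($K{\left(r \right)} = r + 1 \cdot 5 = r + 5 = 5 + r$)
$F{\left(Q,-4 \right)} \left(J{\left(-2,0 \right)} + K{\left(3 \right)}\right) = - \frac{5}{-4} \left(\left(-2\right)^{2} + \left(5 + 3\right)\right) = \left(-5\right) \left(- \frac{1}{4}\right) \left(4 + 8\right) = \frac{5}{4} \cdot 12 = 15$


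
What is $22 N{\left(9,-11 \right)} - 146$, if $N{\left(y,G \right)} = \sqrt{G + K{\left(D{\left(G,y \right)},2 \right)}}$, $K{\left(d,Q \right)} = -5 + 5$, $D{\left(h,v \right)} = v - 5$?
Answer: $-146 + 22 i \sqrt{11} \approx -146.0 + 72.966 i$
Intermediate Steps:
$D{\left(h,v \right)} = -5 + v$ ($D{\left(h,v \right)} = v - 5 = -5 + v$)
$K{\left(d,Q \right)} = 0$
$N{\left(y,G \right)} = \sqrt{G}$ ($N{\left(y,G \right)} = \sqrt{G + 0} = \sqrt{G}$)
$22 N{\left(9,-11 \right)} - 146 = 22 \sqrt{-11} - 146 = 22 i \sqrt{11} - 146 = -146 + 22 i \sqrt{11}$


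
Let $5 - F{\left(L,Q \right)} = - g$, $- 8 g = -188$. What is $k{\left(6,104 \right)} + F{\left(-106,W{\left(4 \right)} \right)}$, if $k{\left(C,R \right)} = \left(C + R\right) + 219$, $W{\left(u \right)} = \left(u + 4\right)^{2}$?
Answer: $\frac{715}{2} \approx 357.5$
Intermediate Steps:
$g = \frac{47}{2}$ ($g = \left(- \frac{1}{8}\right) \left(-188\right) = \frac{47}{2} \approx 23.5$)
$W{\left(u \right)} = \left(4 + u\right)^{2}$
$F{\left(L,Q \right)} = \frac{57}{2}$ ($F{\left(L,Q \right)} = 5 - \left(-1\right) \frac{47}{2} = 5 - - \frac{47}{2} = 5 + \frac{47}{2} = \frac{57}{2}$)
$k{\left(C,R \right)} = 219 + C + R$
$k{\left(6,104 \right)} + F{\left(-106,W{\left(4 \right)} \right)} = \left(219 + 6 + 104\right) + \frac{57}{2} = 329 + \frac{57}{2} = \frac{715}{2}$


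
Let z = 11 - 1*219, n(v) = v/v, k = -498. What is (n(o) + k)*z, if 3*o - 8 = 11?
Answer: 103376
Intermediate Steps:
o = 19/3 (o = 8/3 + (1/3)*11 = 8/3 + 11/3 = 19/3 ≈ 6.3333)
n(v) = 1
z = -208 (z = 11 - 219 = -208)
(n(o) + k)*z = (1 - 498)*(-208) = -497*(-208) = 103376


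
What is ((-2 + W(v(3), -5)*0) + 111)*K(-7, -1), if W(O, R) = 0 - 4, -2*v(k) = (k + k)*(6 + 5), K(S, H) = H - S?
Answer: 654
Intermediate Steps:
v(k) = -11*k (v(k) = -(k + k)*(6 + 5)/2 = -2*k*11/2 = -11*k)
W(O, R) = -4
((-2 + W(v(3), -5)*0) + 111)*K(-7, -1) = ((-2 - 4*0) + 111)*(-1 - 1*(-7)) = ((-2 + 0) + 111)*(-1 + 7) = (-2 + 111)*6 = 109*6 = 654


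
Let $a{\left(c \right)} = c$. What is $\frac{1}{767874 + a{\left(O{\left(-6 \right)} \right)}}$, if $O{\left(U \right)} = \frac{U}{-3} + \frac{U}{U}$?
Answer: $\frac{1}{767877} \approx 1.3023 \cdot 10^{-6}$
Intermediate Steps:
$O{\left(U \right)} = 1 - \frac{U}{3}$ ($O{\left(U \right)} = U \left(- \frac{1}{3}\right) + 1 = - \frac{U}{3} + 1 = 1 - \frac{U}{3}$)
$\frac{1}{767874 + a{\left(O{\left(-6 \right)} \right)}} = \frac{1}{767874 + \left(1 - -2\right)} = \frac{1}{767874 + \left(1 + 2\right)} = \frac{1}{767874 + 3} = \frac{1}{767877}$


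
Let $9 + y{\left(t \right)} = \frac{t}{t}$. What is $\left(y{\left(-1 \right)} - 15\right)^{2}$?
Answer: $529$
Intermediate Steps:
$y{\left(t \right)} = -8$ ($y{\left(t \right)} = -9 + \frac{t}{t} = -9 + 1 = -8$)
$\left(y{\left(-1 \right)} - 15\right)^{2} = \left(-8 - 15\right)^{2} = \left(-23\right)^{2} = 529$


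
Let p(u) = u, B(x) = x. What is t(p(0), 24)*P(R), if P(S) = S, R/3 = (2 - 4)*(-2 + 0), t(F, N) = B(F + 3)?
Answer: 36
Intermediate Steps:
t(F, N) = 3 + F (t(F, N) = F + 3 = 3 + F)
R = 12 (R = 3*((2 - 4)*(-2 + 0)) = 3*(-2*(-2)) = 3*4 = 12)
t(p(0), 24)*P(R) = (3 + 0)*12 = 3*12 = 36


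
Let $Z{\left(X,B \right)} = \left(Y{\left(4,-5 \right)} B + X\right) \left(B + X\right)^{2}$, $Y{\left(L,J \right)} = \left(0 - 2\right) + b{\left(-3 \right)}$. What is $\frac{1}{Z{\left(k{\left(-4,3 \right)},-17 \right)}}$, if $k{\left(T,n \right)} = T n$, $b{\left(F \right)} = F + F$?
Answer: $\frac{1}{104284} \approx 9.5892 \cdot 10^{-6}$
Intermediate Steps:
$b{\left(F \right)} = 2 F$
$Y{\left(L,J \right)} = -8$ ($Y{\left(L,J \right)} = \left(0 - 2\right) + 2 \left(-3\right) = -2 - 6 = -8$)
$Z{\left(X,B \right)} = \left(B + X\right)^{2} \left(X - 8 B\right)$ ($Z{\left(X,B \right)} = \left(- 8 B + X\right) \left(B + X\right)^{2} = \left(X - 8 B\right) \left(B + X\right)^{2} = \left(B + X\right)^{2} \left(X - 8 B\right)$)
$\frac{1}{Z{\left(k{\left(-4,3 \right)},-17 \right)}} = \frac{1}{\left(-17 - 12\right)^{2} \left(\left(-4\right) 3 - -136\right)} = \frac{1}{\left(-17 - 12\right)^{2} \left(-12 + 136\right)} = \frac{1}{\left(-29\right)^{2} \cdot 124} = \frac{1}{841 \cdot 124} = \frac{1}{104284}$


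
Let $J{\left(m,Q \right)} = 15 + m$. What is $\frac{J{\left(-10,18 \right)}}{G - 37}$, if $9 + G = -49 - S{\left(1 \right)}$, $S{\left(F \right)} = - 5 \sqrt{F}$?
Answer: $- \frac{1}{18} \approx -0.055556$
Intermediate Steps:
$G = -53$ ($G = -9 - \left(49 - 5 \sqrt{1}\right) = -9 - \left(49 - 5\right) = -9 - 44 = -53$)
$\frac{J{\left(-10,18 \right)}}{G - 37} = \frac{15 - 10}{-53 - 37} = \frac{5}{-90} = 5 \left(- \frac{1}{90}\right) = - \frac{1}{18}$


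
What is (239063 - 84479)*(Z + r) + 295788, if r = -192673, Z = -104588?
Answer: -45951498636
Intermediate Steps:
(239063 - 84479)*(Z + r) + 295788 = (239063 - 84479)*(-104588 - 192673) + 295788 = 154584*(-297261) + 295788 = -45951794424 + 295788 = -45951498636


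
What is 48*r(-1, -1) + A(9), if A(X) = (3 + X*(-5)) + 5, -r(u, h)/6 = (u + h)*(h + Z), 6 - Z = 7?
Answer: -1189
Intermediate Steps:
Z = -1 (Z = 6 - 1*7 = 6 - 7 = -1)
r(u, h) = -6*(-1 + h)*(h + u) (r(u, h) = -6*(u + h)*(h - 1) = -6*(h + u)*(-1 + h) = -6*(-1 + h)*(h + u))
A(X) = 8 - 5*X (A(X) = (3 - 5*X) + 5 = 8 - 5*X)
48*r(-1, -1) + A(9) = 48*(-6*(-1)² + 6*(-1) + 6*(-1) - 6*(-1)*(-1)) + (8 - 5*9) = 48*(-6*1 - 6 - 6 - 6) + (8 - 45) = 48*(-6 - 6 - 6 - 6) - 37 = 48*(-24) - 37 = -1152 - 37 = -1189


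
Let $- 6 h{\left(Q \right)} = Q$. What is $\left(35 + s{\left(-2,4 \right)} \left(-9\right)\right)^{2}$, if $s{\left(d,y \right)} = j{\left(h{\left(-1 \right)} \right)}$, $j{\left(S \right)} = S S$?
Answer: $\frac{19321}{16} \approx 1207.6$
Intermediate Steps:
$h{\left(Q \right)} = - \frac{Q}{6}$
$j{\left(S \right)} = S^{2}$
$s{\left(d,y \right)} = \frac{1}{36}$ ($s{\left(d,y \right)} = \left(\left(- \frac{1}{6}\right) \left(-1\right)\right)^{2} = \left(\frac{1}{6}\right)^{2} = \frac{1}{36}$)
$\left(35 + s{\left(-2,4 \right)} \left(-9\right)\right)^{2} = \left(35 + \frac{1}{36} \left(-9\right)\right)^{2} = \left(35 - \frac{1}{4}\right)^{2} = \left(\frac{139}{4}\right)^{2} = \frac{19321}{16}$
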